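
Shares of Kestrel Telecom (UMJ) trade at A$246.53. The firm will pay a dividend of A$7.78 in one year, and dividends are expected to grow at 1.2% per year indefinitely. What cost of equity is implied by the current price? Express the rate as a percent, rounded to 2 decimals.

4.36%

Rearranging the constant-growth DDM: r = D₁/P₀ + g.
r = 7.7800 / 246.53 + 0.012 = 0.03156 + 0.012 = 0.04356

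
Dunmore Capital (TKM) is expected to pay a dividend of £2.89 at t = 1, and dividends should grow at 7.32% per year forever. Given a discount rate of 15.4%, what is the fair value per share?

£35.77

Gordon growth model: P₀ = D₁/(r − g), with D₁ = 2.89 given directly.
P₀ = 2.8900 / (0.154 − 0.0732) = 2.8900 / 0.0808 = 35.7673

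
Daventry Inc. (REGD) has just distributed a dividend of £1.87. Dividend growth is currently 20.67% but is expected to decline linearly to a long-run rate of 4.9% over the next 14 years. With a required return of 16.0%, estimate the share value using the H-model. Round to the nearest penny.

H-model: P₀ = D₀[(1+g_L) + H(g_S−g_L)]/(r−g_L), with H = 14/2 = 7.
P₀ = 1.87 × [(1+0.049) + 7×(0.2067−0.049)] / (0.16−0.049)
   = 1.87 × 2.1529 / 0.111 = 36.2696

£36.27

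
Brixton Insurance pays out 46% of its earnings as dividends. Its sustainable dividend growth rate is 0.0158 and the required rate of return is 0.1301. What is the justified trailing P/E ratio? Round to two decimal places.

Justified trailing P/E = b(1+g)/(r−g) = 0.46×(1+0.0158)/(0.1301−0.0158) = 4.0881

4.09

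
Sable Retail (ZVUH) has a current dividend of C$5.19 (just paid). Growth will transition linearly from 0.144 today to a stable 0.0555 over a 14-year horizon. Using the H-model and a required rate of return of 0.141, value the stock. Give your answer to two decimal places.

C$101.68

H-model: P₀ = D₀[(1+g_L) + H(g_S−g_L)]/(r−g_L), with H = 14/2 = 7.
P₀ = 5.19 × [(1+0.0555) + 7×(0.144−0.0555)] / (0.141−0.0555)
   = 5.19 × 1.6750 / 0.0855 = 101.6754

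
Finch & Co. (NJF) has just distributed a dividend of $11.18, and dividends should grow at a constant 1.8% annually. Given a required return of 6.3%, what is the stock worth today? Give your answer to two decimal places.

$252.92

Gordon growth model: P₀ = D₁/(r − g). D₁ = 11.18 × (1 + 0.018) = 11.3812.
P₀ = 11.3812 / (0.063 − 0.018) = 11.3812 / 0.045 = 252.9164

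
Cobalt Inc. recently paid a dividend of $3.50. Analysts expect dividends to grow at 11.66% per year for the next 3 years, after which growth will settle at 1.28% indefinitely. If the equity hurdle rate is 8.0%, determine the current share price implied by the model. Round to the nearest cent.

$69.52

Two-stage DDM. Project D₁…D_3 at 0.1166, terminal growth 0.0128, discount at r = 0.08.
D_1 = 3.9081
D_2 = 4.3638
D_3 = 4.8726
Terminal value at t=3: TV = D_4/(r−g) = 4.9350/(0.08−0.0128) = 73.4371
P₀ = 3.9081/(1+0.08)^1 + 4.3638/(1+0.08)^2 + 4.8726/(1+0.08)^3 + 73.4371/(1+0.08)^3 = 69.5246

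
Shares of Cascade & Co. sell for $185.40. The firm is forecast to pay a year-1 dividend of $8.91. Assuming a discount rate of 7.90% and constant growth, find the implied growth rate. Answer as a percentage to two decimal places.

From P₀ = D₁/(r − g), the implied growth is g = r − D₁/P₀.
g = 0.079 − 8.91/185.40 = 0.079 − 0.04806 = 0.03094

3.09%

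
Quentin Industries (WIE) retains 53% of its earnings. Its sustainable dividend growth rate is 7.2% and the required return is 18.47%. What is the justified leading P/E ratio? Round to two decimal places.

4.17

Payout ratio b = 1 − 0.53 = 0.47.
Justified leading P/E = b/(r−g) = 0.47/(0.1847−0.072) = 4.1704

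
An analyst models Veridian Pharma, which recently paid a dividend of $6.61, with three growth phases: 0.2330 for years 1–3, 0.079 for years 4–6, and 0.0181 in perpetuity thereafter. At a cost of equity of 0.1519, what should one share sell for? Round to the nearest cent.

$94.82

Three-stage DDM. Project D₁…D_6; terminal Gordon value at t=6 with g = 0.0181; discount at r = 0.1519.
D_1 = 8.1501
D_2 = 10.0491
D_3 = 12.3906
D_4 = 13.3694
D_5 = 14.4256
D_6 = 15.5652
TV_6 = 15.8469/(0.1519−0.0181) = 118.4375
P₀ = Σ Dₜ/(1+r)ᵗ + TV_6/(1+r)^6 = 94.8245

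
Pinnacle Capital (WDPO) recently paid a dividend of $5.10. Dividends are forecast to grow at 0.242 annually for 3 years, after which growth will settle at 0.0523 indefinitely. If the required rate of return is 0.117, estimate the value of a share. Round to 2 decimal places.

$133.01

Two-stage DDM. Project D₁…D_3 at 0.242, terminal growth 0.0523, discount at r = 0.117.
D_1 = 6.3342
D_2 = 7.8671
D_3 = 9.7709
Terminal value at t=3: TV = D_4/(r−g) = 10.2819/(0.117−0.0523) = 158.9170
P₀ = 6.3342/(1+0.117)^1 + 7.8671/(1+0.117)^2 + 9.7709/(1+0.117)^3 + 158.9170/(1+0.117)^3 = 133.0148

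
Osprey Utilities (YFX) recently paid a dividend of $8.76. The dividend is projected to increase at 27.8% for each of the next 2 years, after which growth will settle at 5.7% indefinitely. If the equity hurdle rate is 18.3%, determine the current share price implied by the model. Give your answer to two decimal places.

Two-stage DDM. Project D₁…D_2 at 0.278, terminal growth 0.057, discount at r = 0.183.
D_1 = 11.1953
D_2 = 14.3076
Terminal value at t=2: TV = D_3/(r−g) = 15.1231/(0.183−0.057) = 120.0246
P₀ = 11.1953/(1+0.183)^1 + 14.3076/(1+0.183)^2 + 120.0246/(1+0.183)^2 = 105.4500

$105.45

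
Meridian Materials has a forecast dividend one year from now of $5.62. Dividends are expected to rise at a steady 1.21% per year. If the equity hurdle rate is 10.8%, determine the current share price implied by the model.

Gordon growth model: P₀ = D₁/(r − g), with D₁ = 5.62 given directly.
P₀ = 5.6200 / (0.108 − 0.0121) = 5.6200 / 0.0959 = 58.6027

$58.60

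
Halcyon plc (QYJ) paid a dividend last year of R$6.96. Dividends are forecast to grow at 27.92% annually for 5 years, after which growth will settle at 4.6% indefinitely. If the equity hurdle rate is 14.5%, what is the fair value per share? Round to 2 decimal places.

Two-stage DDM. Project D₁…D_5 at 0.2792, terminal growth 0.046, discount at r = 0.145.
D_1 = 8.9032
D_2 = 11.3890
D_3 = 14.5688
D_4 = 18.6364
D_5 = 23.8397
Terminal value at t=5: TV = D_6/(r−g) = 24.9364/(0.145−0.046) = 251.8825
P₀ = 8.9032/(1+0.145)^1 + 11.3890/(1+0.145)^2 + 14.5688/(1+0.145)^3 + 18.6364/(1+0.145)^4 + 23.8397/(1+0.145)^5 + 251.8825/(1+0.145)^5 = 177.1129

R$177.11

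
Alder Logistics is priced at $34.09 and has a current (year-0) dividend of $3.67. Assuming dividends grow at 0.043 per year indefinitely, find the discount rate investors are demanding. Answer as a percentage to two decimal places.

Rearranging the constant-growth DDM: r = D₁/P₀ + g.
D₁ = 3.67 × (1 + 0.043) = 3.8278.
r = 3.8278 / 34.09 + 0.043 = 0.11229 + 0.043 = 0.15529

15.53%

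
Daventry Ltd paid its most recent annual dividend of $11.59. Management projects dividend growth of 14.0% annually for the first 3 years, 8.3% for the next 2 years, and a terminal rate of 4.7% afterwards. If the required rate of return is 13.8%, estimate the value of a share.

Three-stage DDM. Project D₁…D_5; terminal Gordon value at t=5 with g = 0.047; discount at r = 0.138.
D_1 = 13.2126
D_2 = 15.0624
D_3 = 17.1711
D_4 = 18.5963
D_5 = 20.1398
TV_5 = 21.0864/(0.138−0.047) = 231.7182
P₀ = Σ Dₜ/(1+r)ᵗ + TV_5/(1+r)^5 = 177.9411

$177.94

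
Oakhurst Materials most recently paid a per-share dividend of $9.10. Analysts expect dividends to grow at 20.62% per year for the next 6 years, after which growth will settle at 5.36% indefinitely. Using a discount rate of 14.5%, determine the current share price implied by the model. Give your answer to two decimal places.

$209.14

Two-stage DDM. Project D₁…D_6 at 0.2062, terminal growth 0.0536, discount at r = 0.145.
D_1 = 10.9764
D_2 = 13.2398
D_3 = 15.9698
D_4 = 19.2628
D_5 = 23.2348
D_6 = 28.0258
Terminal value at t=6: TV = D_7/(r−g) = 29.5279/(0.145−0.0536) = 323.0628
P₀ = 10.9764/(1+0.145)^1 + 13.2398/(1+0.145)^2 + 15.9698/(1+0.145)^3 + 19.2628/(1+0.145)^4 + 23.2348/(1+0.145)^5 + 28.0258/(1+0.145)^6 + 323.0628/(1+0.145)^6 = 209.1430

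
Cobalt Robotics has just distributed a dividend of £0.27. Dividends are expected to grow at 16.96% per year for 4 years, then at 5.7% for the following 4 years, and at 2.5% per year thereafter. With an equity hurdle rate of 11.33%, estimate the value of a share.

Three-stage DDM. Project D₁…D_8; terminal Gordon value at t=8 with g = 0.025; discount at r = 0.1133.
D_1 = 0.3158
D_2 = 0.3694
D_3 = 0.4320
D_4 = 0.5053
D_5 = 0.5341
D_6 = 0.5645
D_7 = 0.5967
D_8 = 0.6307
TV_8 = 0.6465/(0.1133−0.025) = 7.3211
P₀ = Σ Dₜ/(1+r)ᵗ + TV_8/(1+r)^8 = 5.4834

£5.48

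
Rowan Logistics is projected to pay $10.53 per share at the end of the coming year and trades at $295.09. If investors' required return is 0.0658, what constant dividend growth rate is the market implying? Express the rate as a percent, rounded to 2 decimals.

From P₀ = D₁/(r − g), the implied growth is g = r − D₁/P₀.
g = 0.0658 − 10.53/295.09 = 0.0658 − 0.03568 = 0.03012

3.01%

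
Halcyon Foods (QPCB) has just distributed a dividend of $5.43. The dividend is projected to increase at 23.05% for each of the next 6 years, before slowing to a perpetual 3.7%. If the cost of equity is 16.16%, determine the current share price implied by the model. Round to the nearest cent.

$103.91

Two-stage DDM. Project D₁…D_6 at 0.2305, terminal growth 0.037, discount at r = 0.1616.
D_1 = 6.6816
D_2 = 8.2217
D_3 = 10.1168
D_4 = 12.4488
D_5 = 15.3182
D_6 = 18.8491
Terminal value at t=6: TV = D_7/(r−g) = 19.5465/(0.1616−0.037) = 156.8737
P₀ = 6.6816/(1+0.1616)^1 + 8.2217/(1+0.1616)^2 + 10.1168/(1+0.1616)^3 + 12.4488/(1+0.1616)^4 + 15.3182/(1+0.1616)^5 + 18.8491/(1+0.1616)^6 + 156.8737/(1+0.1616)^6 = 103.9107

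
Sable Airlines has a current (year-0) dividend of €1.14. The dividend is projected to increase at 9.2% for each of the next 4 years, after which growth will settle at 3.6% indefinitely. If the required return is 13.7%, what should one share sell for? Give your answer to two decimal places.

Two-stage DDM. Project D₁…D_4 at 0.092, terminal growth 0.036, discount at r = 0.137.
D_1 = 1.2449
D_2 = 1.3594
D_3 = 1.4845
D_4 = 1.6210
Terminal value at t=4: TV = D_5/(r−g) = 1.6794/(0.137−0.036) = 16.6278
P₀ = 1.2449/(1+0.137)^1 + 1.3594/(1+0.137)^2 + 1.4845/(1+0.137)^3 + 1.6210/(1+0.137)^4 + 16.6278/(1+0.137)^4 = 14.0756

€14.08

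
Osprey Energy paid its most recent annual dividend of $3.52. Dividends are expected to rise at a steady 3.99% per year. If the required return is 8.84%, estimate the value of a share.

$75.47

Gordon growth model: P₀ = D₁/(r − g). D₁ = 3.52 × (1 + 0.0399) = 3.6604.
P₀ = 3.6604 / (0.0884 − 0.0399) = 3.6604 / 0.0485 = 75.4732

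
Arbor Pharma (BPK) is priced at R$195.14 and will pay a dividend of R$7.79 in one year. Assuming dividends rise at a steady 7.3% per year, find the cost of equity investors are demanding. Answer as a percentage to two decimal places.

11.29%

Rearranging the constant-growth DDM: r = D₁/P₀ + g.
r = 7.7900 / 195.14 + 0.073 = 0.03992 + 0.073 = 0.11292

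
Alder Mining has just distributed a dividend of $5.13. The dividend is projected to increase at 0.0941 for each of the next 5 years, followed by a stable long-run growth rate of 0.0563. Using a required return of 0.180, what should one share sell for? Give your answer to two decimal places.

$50.58

Two-stage DDM. Project D₁…D_5 at 0.0941, terminal growth 0.0563, discount at r = 0.18.
D_1 = 5.6127
D_2 = 6.1409
D_3 = 6.7187
D_4 = 7.3510
D_5 = 8.0427
Terminal value at t=5: TV = D_6/(r−g) = 8.4955/(0.18−0.0563) = 68.6784
P₀ = 5.6127/(1+0.18)^1 + 6.1409/(1+0.18)^2 + 6.7187/(1+0.18)^3 + 7.3510/(1+0.18)^4 + 8.0427/(1+0.18)^5 + 68.6784/(1+0.18)^5 = 50.5831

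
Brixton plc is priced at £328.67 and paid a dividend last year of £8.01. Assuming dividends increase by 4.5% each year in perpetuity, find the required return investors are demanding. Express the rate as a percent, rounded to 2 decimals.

Rearranging the constant-growth DDM: r = D₁/P₀ + g.
D₁ = 8.01 × (1 + 0.045) = 8.3704.
r = 8.3704 / 328.67 + 0.045 = 0.02547 + 0.045 = 0.07047

7.05%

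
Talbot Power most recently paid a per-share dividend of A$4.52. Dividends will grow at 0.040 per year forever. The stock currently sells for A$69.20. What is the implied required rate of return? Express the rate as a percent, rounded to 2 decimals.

10.79%

Rearranging the constant-growth DDM: r = D₁/P₀ + g.
D₁ = 4.52 × (1 + 0.04) = 4.7008.
r = 4.7008 / 69.20 + 0.04 = 0.06793 + 0.04 = 0.10793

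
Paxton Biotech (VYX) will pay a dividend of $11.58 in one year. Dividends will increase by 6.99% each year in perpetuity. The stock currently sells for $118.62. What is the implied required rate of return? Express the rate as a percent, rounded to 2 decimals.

16.75%

Rearranging the constant-growth DDM: r = D₁/P₀ + g.
r = 11.5800 / 118.62 + 0.0699 = 0.09762 + 0.0699 = 0.16752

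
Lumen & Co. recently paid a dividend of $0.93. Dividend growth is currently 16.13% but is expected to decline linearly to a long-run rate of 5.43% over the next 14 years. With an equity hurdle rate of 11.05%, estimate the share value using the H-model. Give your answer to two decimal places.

$29.84

H-model: P₀ = D₀[(1+g_L) + H(g_S−g_L)]/(r−g_L), with H = 14/2 = 7.
P₀ = 0.93 × [(1+0.0543) + 7×(0.1613−0.0543)] / (0.1105−0.0543)
   = 0.93 × 1.8033 / 0.0562 = 29.8411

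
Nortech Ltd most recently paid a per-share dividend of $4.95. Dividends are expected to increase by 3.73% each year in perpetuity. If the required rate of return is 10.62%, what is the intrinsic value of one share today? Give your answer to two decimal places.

$74.52

Gordon growth model: P₀ = D₁/(r − g). D₁ = 4.95 × (1 + 0.0373) = 5.1346.
P₀ = 5.1346 / (0.1062 − 0.0373) = 5.1346 / 0.0689 = 74.5230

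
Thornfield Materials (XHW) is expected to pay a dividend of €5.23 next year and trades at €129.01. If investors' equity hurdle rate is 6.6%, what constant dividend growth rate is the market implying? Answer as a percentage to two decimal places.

From P₀ = D₁/(r − g), the implied growth is g = r − D₁/P₀.
g = 0.066 − 5.23/129.01 = 0.066 − 0.04054 = 0.02546

2.55%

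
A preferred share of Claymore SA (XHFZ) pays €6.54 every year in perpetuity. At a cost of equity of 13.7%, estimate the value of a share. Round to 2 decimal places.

Zero-growth DDM (perpetuity): P₀ = D/r = 6.54 / 0.137 = 47.7372

€47.74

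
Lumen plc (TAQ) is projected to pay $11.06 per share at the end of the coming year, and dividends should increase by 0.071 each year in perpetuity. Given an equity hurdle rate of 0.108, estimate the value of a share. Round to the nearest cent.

Gordon growth model: P₀ = D₁/(r − g), with D₁ = 11.06 given directly.
P₀ = 11.0600 / (0.108 − 0.071) = 11.0600 / 0.037 = 298.9189

$298.92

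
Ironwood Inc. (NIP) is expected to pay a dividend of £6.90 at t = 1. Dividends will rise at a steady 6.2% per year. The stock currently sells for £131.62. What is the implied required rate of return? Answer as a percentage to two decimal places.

Rearranging the constant-growth DDM: r = D₁/P₀ + g.
r = 6.9000 / 131.62 + 0.062 = 0.05242 + 0.062 = 0.11442

11.44%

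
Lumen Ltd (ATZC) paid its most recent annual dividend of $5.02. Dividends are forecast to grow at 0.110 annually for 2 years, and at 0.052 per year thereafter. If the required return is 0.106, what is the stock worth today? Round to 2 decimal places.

$108.60

Two-stage DDM. Project D₁…D_2 at 0.11, terminal growth 0.052, discount at r = 0.106.
D_1 = 5.5722
D_2 = 6.1851
Terminal value at t=2: TV = D_3/(r−g) = 6.5068/(0.106−0.052) = 120.4957
P₀ = 5.5722/(1+0.106)^1 + 6.1851/(1+0.106)^2 + 120.4957/(1+0.106)^2 = 108.6002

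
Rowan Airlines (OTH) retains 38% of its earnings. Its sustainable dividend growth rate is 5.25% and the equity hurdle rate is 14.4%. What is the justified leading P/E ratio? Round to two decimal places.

6.78

Payout ratio b = 1 − 0.38 = 0.62.
Justified leading P/E = b/(r−g) = 0.62/(0.144−0.0525) = 6.7760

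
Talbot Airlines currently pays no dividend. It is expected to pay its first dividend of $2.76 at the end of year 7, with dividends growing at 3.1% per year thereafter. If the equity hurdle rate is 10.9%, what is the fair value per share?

Deferred-dividend DDM. At t=6 the remaining stream is a growing perpetuity with first payment D_7 = 2.76.
V_6 = D_7/(r−g) = 2.76/(0.109−0.031) = 35.3846
P₀ = V_6/(1+r)^6 = 35.3846/(1+0.109)^6 = 19.0206

$19.02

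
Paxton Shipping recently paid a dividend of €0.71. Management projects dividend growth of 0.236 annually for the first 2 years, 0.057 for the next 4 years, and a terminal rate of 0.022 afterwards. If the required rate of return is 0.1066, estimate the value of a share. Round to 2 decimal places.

Three-stage DDM. Project D₁…D_6; terminal Gordon value at t=6 with g = 0.022; discount at r = 0.1066.
D_1 = 0.8776
D_2 = 1.0847
D_3 = 1.1465
D_4 = 1.2118
D_5 = 1.2809
D_6 = 1.3539
TV_6 = 1.3837/(0.1066−0.022) = 16.3559
P₀ = Σ Dₜ/(1+r)ᵗ + TV_6/(1+r)^6 = 13.7492

€13.75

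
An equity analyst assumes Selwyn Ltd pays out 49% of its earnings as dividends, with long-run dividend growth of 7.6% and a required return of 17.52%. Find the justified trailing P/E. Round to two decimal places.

Justified trailing P/E = b(1+g)/(r−g) = 0.49×(1+0.076)/(0.1752−0.076) = 5.3149

5.31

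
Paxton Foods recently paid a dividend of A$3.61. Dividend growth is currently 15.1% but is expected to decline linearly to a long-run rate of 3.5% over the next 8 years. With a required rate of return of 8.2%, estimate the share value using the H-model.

A$115.14

H-model: P₀ = D₀[(1+g_L) + H(g_S−g_L)]/(r−g_L), with H = 8/2 = 4.
P₀ = 3.61 × [(1+0.035) + 4×(0.151−0.035)] / (0.082−0.035)
   = 3.61 × 1.4990 / 0.047 = 115.1360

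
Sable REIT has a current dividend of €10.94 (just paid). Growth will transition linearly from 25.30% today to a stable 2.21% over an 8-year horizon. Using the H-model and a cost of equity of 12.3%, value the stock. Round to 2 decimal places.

€210.96

H-model: P₀ = D₀[(1+g_L) + H(g_S−g_L)]/(r−g_L), with H = 8/2 = 4.
P₀ = 10.94 × [(1+0.0221) + 4×(0.253−0.0221)] / (0.123−0.0221)
   = 10.94 × 1.9457 / 0.1009 = 210.9609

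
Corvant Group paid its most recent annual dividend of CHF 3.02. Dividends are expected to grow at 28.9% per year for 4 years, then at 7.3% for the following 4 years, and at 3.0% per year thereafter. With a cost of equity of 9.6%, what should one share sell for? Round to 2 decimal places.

Three-stage DDM. Project D₁…D_8; terminal Gordon value at t=8 with g = 0.03; discount at r = 0.096.
D_1 = 3.8928
D_2 = 5.0178
D_3 = 6.4679
D_4 = 8.3372
D_5 = 8.9458
D_6 = 9.5988
D_7 = 10.2995
D_8 = 11.0514
TV_8 = 11.3829/(0.096−0.03) = 172.4689
P₀ = Σ Dₜ/(1+r)ᵗ + TV_8/(1+r)^8 = 123.1819

CHF 123.18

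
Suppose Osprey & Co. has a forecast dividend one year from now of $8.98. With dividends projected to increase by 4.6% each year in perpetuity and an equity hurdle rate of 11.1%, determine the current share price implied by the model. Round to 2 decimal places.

$138.15

Gordon growth model: P₀ = D₁/(r − g), with D₁ = 8.98 given directly.
P₀ = 8.9800 / (0.111 − 0.046) = 8.9800 / 0.065 = 138.1538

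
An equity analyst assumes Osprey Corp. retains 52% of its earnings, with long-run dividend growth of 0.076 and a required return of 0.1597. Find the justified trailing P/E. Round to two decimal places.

6.17

Payout ratio b = 1 − 0.52 = 0.48.
Justified trailing P/E = b(1+g)/(r−g) = 0.48×(1+0.076)/(0.1597−0.076) = 6.1706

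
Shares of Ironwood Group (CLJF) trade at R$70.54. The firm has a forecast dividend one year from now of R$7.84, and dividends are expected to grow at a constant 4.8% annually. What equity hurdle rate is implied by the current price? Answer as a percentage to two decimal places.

Rearranging the constant-growth DDM: r = D₁/P₀ + g.
r = 7.8400 / 70.54 + 0.048 = 0.11114 + 0.048 = 0.15914

15.91%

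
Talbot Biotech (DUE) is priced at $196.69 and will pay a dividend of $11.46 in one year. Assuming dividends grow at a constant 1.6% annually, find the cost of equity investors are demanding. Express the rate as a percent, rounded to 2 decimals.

Rearranging the constant-growth DDM: r = D₁/P₀ + g.
r = 11.4600 / 196.69 + 0.016 = 0.05826 + 0.016 = 0.07426

7.43%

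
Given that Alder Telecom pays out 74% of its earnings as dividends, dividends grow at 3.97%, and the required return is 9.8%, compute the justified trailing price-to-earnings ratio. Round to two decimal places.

Justified trailing P/E = b(1+g)/(r−g) = 0.74×(1+0.0397)/(0.098−0.0397) = 13.1969

13.20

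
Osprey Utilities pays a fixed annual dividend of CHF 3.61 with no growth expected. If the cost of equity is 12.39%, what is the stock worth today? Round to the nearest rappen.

CHF 29.14

Zero-growth DDM (perpetuity): P₀ = D/r = 3.61 / 0.1239 = 29.1364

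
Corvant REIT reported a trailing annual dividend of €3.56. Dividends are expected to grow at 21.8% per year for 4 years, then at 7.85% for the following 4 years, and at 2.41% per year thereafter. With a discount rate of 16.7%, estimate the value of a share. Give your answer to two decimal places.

€51.88

Three-stage DDM. Project D₁…D_8; terminal Gordon value at t=8 with g = 0.0241; discount at r = 0.167.
D_1 = 4.3361
D_2 = 5.2813
D_3 = 6.4327
D_4 = 7.8350
D_5 = 8.4501
D_6 = 9.1134
D_7 = 9.8288
D_8 = 10.6003
TV_8 = 10.8558/(0.167−0.0241) = 75.9679
P₀ = Σ Dₜ/(1+r)ᵗ + TV_8/(1+r)^8 = 51.8761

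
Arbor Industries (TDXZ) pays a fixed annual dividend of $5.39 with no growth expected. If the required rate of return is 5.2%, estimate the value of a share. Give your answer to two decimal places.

Zero-growth DDM (perpetuity): P₀ = D/r = 5.39 / 0.052 = 103.6538

$103.65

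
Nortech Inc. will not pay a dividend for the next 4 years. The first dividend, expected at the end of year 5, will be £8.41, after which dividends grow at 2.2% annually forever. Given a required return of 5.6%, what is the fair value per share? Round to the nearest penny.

Deferred-dividend DDM. At t=4 the remaining stream is a growing perpetuity with first payment D_5 = 8.41.
V_4 = D_5/(r−g) = 8.41/(0.056−0.022) = 247.3529
P₀ = V_4/(1+r)^4 = 247.3529/(1+0.056)^4 = 198.9122

£198.91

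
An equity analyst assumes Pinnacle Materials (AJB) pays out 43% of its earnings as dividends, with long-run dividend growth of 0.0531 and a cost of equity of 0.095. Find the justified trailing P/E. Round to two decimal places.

10.81

Justified trailing P/E = b(1+g)/(r−g) = 0.43×(1+0.0531)/(0.095−0.0531) = 10.8075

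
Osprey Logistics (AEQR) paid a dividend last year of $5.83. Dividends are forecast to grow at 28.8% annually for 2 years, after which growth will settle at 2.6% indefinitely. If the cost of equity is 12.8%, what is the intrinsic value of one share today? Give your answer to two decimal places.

$90.72

Two-stage DDM. Project D₁…D_2 at 0.288, terminal growth 0.026, discount at r = 0.128.
D_1 = 7.5090
D_2 = 9.6716
Terminal value at t=2: TV = D_3/(r−g) = 9.9231/(0.128−0.026) = 97.2854
P₀ = 7.5090/(1+0.128)^1 + 9.6716/(1+0.128)^2 + 97.2854/(1+0.128)^2 = 90.7173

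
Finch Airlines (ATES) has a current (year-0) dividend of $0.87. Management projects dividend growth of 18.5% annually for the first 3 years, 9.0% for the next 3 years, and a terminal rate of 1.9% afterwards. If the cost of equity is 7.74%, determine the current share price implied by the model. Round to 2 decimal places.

Three-stage DDM. Project D₁…D_6; terminal Gordon value at t=6 with g = 0.019; discount at r = 0.0774.
D_1 = 1.0310
D_2 = 1.2217
D_3 = 1.4477
D_4 = 1.5780
D_5 = 1.7200
D_6 = 1.8748
TV_6 = 1.9104/(0.0774−0.019) = 32.7126
P₀ = Σ Dₜ/(1+r)ᵗ + TV_6/(1+r)^6 = 27.6362

$27.64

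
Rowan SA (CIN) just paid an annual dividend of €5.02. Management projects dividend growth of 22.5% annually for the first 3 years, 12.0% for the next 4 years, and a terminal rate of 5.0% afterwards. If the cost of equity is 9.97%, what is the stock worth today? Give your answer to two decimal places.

€205.54

Three-stage DDM. Project D₁…D_7; terminal Gordon value at t=7 with g = 0.05; discount at r = 0.0997.
D_1 = 6.1495
D_2 = 7.5331
D_3 = 9.2281
D_4 = 10.3355
D_5 = 11.5757
D_6 = 12.9648
D_7 = 14.5206
TV_7 = 15.2466/(0.0997−0.05) = 306.7729
P₀ = Σ Dₜ/(1+r)ᵗ + TV_7/(1+r)^7 = 205.5441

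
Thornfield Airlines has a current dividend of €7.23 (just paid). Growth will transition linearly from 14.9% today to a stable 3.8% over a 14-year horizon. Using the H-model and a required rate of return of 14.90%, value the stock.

€118.22

H-model: P₀ = D₀[(1+g_L) + H(g_S−g_L)]/(r−g_L), with H = 14/2 = 7.
P₀ = 7.23 × [(1+0.038) + 7×(0.149−0.038)] / (0.149−0.038)
   = 7.23 × 1.8150 / 0.111 = 118.2203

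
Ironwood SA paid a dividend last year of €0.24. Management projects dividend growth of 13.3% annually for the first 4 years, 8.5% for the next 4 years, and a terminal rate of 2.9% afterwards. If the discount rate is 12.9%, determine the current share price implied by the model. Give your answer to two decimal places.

€3.99

Three-stage DDM. Project D₁…D_8; terminal Gordon value at t=8 with g = 0.029; discount at r = 0.129.
D_1 = 0.2719
D_2 = 0.3081
D_3 = 0.3491
D_4 = 0.3955
D_5 = 0.4291
D_6 = 0.4656
D_7 = 0.5051
D_8 = 0.5481
TV_8 = 0.5640/(0.129−0.029) = 5.6398
P₀ = Σ Dₜ/(1+r)ᵗ + TV_8/(1+r)^8 = 3.9875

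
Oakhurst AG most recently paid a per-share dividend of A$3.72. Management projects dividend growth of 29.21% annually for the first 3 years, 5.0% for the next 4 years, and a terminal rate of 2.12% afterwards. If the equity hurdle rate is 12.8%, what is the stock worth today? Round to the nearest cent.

A$73.63

Three-stage DDM. Project D₁…D_7; terminal Gordon value at t=7 with g = 0.0212; discount at r = 0.128.
D_1 = 4.8066
D_2 = 6.2106
D_3 = 8.0247
D_4 = 8.4260
D_5 = 8.8473
D_6 = 9.2896
D_7 = 9.7541
TV_7 = 9.9609/(0.128−0.0212) = 93.2670
P₀ = Σ Dₜ/(1+r)ᵗ + TV_7/(1+r)^7 = 73.6290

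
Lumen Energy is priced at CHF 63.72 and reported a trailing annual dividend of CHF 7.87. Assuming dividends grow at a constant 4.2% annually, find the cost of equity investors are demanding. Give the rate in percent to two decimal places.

17.07%

Rearranging the constant-growth DDM: r = D₁/P₀ + g.
D₁ = 7.87 × (1 + 0.042) = 8.2005.
r = 8.2005 / 63.72 + 0.042 = 0.12870 + 0.042 = 0.17070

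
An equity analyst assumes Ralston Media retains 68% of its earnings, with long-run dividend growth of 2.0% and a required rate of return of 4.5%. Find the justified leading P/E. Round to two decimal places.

Payout ratio b = 1 − 0.68 = 0.32.
Justified leading P/E = b/(r−g) = 0.32/(0.045−0.02) = 12.8000

12.80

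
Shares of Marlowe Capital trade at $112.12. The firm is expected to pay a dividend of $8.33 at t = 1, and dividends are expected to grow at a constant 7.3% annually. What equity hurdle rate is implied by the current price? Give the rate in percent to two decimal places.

14.73%

Rearranging the constant-growth DDM: r = D₁/P₀ + g.
r = 8.3300 / 112.12 + 0.073 = 0.07430 + 0.073 = 0.14730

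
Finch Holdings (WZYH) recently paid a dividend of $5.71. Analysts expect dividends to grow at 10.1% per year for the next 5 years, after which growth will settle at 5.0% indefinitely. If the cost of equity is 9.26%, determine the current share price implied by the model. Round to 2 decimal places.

$175.45

Two-stage DDM. Project D₁…D_5 at 0.101, terminal growth 0.05, discount at r = 0.0926.
D_1 = 6.2867
D_2 = 6.9217
D_3 = 7.6208
D_4 = 8.3905
D_5 = 9.2379
Terminal value at t=5: TV = D_6/(r−g) = 9.6998/(0.0926−0.05) = 227.6944
P₀ = 6.2867/(1+0.0926)^1 + 6.9217/(1+0.0926)^2 + 7.6208/(1+0.0926)^3 + 8.3905/(1+0.0926)^4 + 9.2379/(1+0.0926)^5 + 227.6944/(1+0.0926)^5 = 175.4486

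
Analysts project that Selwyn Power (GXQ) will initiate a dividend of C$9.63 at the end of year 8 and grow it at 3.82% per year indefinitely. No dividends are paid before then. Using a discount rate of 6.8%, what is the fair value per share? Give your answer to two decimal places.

C$203.90

Deferred-dividend DDM. At t=7 the remaining stream is a growing perpetuity with first payment D_8 = 9.63.
V_7 = D_8/(r−g) = 9.63/(0.068−0.0382) = 323.1544
P₀ = V_7/(1+r)^7 = 323.1544/(1+0.068)^7 = 203.8972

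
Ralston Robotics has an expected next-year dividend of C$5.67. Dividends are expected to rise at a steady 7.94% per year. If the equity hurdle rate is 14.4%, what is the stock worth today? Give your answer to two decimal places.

C$87.77

Gordon growth model: P₀ = D₁/(r − g), with D₁ = 5.67 given directly.
P₀ = 5.6700 / (0.144 − 0.0794) = 5.6700 / 0.0646 = 87.7709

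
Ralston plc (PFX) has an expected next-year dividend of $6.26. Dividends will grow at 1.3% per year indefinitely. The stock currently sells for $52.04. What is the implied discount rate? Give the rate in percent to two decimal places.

13.33%

Rearranging the constant-growth DDM: r = D₁/P₀ + g.
r = 6.2600 / 52.04 + 0.013 = 0.12029 + 0.013 = 0.13329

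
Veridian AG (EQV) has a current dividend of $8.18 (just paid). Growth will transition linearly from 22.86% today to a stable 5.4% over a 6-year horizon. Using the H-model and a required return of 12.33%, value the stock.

$186.24

H-model: P₀ = D₀[(1+g_L) + H(g_S−g_L)]/(r−g_L), with H = 6/2 = 3.
P₀ = 8.18 × [(1+0.054) + 3×(0.2286−0.054)] / (0.1233−0.054)
   = 8.18 × 1.5778 / 0.0693 = 186.2396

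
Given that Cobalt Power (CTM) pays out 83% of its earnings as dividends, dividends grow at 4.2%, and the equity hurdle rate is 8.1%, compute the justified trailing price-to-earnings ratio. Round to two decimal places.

22.18

Justified trailing P/E = b(1+g)/(r−g) = 0.83×(1+0.042)/(0.081−0.042) = 22.1759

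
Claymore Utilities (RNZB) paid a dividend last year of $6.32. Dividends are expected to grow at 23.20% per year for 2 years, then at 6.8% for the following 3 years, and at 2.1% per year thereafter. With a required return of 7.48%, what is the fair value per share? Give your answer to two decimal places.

Three-stage DDM. Project D₁…D_5; terminal Gordon value at t=5 with g = 0.021; discount at r = 0.0748.
D_1 = 7.7862
D_2 = 9.5926
D_3 = 10.2449
D_4 = 10.9416
D_5 = 11.6856
TV_5 = 11.9310/(0.0748−0.021) = 221.7664
P₀ = Σ Dₜ/(1+r)ᵗ + TV_5/(1+r)^5 = 194.7632

$194.76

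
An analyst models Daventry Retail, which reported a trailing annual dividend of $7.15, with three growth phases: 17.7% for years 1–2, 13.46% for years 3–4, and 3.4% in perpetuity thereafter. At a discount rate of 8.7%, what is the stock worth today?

$212.19

Three-stage DDM. Project D₁…D_4; terminal Gordon value at t=4 with g = 0.034; discount at r = 0.087.
D_1 = 8.4156
D_2 = 9.9051
D_3 = 11.2383
D_4 = 12.7510
TV_4 = 13.1845/(0.087−0.034) = 248.7650
P₀ = Σ Dₜ/(1+r)ᵗ + TV_4/(1+r)^4 = 212.1933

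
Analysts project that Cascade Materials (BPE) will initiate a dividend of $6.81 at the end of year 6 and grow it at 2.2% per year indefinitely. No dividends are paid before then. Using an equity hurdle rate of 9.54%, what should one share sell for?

$58.83

Deferred-dividend DDM. At t=5 the remaining stream is a growing perpetuity with first payment D_6 = 6.81.
V_5 = D_6/(r−g) = 6.81/(0.0954−0.022) = 92.7793
P₀ = V_5/(1+r)^5 = 92.7793/(1+0.0954)^5 = 58.8284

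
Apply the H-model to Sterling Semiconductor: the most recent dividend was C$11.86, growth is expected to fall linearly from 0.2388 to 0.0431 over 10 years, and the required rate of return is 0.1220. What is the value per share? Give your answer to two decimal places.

H-model: P₀ = D₀[(1+g_L) + H(g_S−g_L)]/(r−g_L), with H = 10/2 = 5.
P₀ = 11.86 × [(1+0.0431) + 5×(0.2388−0.0431)] / (0.122−0.0431)
   = 11.86 × 2.0216 / 0.0789 = 303.8806

C$303.88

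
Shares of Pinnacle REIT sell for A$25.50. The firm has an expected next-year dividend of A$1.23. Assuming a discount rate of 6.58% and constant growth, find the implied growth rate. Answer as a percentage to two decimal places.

1.76%

From P₀ = D₁/(r − g), the implied growth is g = r − D₁/P₀.
g = 0.0658 − 1.23/25.50 = 0.0658 − 0.04824 = 0.01756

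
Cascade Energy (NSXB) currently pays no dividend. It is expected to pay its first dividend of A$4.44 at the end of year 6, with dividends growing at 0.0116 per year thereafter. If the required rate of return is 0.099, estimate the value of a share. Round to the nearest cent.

A$31.69

Deferred-dividend DDM. At t=5 the remaining stream is a growing perpetuity with first payment D_6 = 4.44.
V_5 = D_6/(r−g) = 4.44/(0.099−0.0116) = 50.8009
P₀ = V_5/(1+r)^5 = 50.8009/(1+0.099)^5 = 31.6871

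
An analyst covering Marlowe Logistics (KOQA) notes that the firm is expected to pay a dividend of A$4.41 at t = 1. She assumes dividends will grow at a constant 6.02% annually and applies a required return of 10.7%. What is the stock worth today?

Gordon growth model: P₀ = D₁/(r − g), with D₁ = 4.41 given directly.
P₀ = 4.4100 / (0.107 − 0.0602) = 4.4100 / 0.0468 = 94.2308

A$94.23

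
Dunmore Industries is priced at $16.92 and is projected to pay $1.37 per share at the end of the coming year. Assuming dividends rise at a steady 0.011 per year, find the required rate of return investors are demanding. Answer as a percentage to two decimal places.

9.20%

Rearranging the constant-growth DDM: r = D₁/P₀ + g.
r = 1.3700 / 16.92 + 0.011 = 0.08097 + 0.011 = 0.09197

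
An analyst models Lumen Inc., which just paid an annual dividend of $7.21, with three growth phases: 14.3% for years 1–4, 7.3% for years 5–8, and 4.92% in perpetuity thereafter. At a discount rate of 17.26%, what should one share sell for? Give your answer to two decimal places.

$86.83

Three-stage DDM. Project D₁…D_8; terminal Gordon value at t=8 with g = 0.0492; discount at r = 0.1726.
D_1 = 8.2410
D_2 = 9.4195
D_3 = 10.7665
D_4 = 12.3061
D_5 = 13.2044
D_6 = 14.1684
D_7 = 15.2027
D_8 = 16.3124
TV_8 = 17.1150/(0.1726−0.0492) = 138.6954
P₀ = Σ Dₜ/(1+r)ᵗ + TV_8/(1+r)^8 = 86.8257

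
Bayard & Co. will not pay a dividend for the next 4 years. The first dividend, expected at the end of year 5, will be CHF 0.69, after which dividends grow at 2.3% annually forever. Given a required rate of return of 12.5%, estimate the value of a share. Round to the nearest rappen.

CHF 4.22

Deferred-dividend DDM. At t=4 the remaining stream is a growing perpetuity with first payment D_5 = 0.69.
V_4 = D_5/(r−g) = 0.69/(0.125−0.023) = 6.7647
P₀ = V_4/(1+r)^4 = 6.7647/(1+0.125)^4 = 4.2232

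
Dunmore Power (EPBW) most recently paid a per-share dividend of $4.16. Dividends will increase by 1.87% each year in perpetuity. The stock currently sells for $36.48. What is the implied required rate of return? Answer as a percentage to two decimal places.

Rearranging the constant-growth DDM: r = D₁/P₀ + g.
D₁ = 4.16 × (1 + 0.0187) = 4.2378.
r = 4.2378 / 36.48 + 0.0187 = 0.11617 + 0.0187 = 0.13487

13.49%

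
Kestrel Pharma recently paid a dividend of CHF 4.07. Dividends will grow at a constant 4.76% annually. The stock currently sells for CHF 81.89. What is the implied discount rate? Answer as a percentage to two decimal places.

Rearranging the constant-growth DDM: r = D₁/P₀ + g.
D₁ = 4.07 × (1 + 0.0476) = 4.2637.
r = 4.2637 / 81.89 + 0.0476 = 0.05207 + 0.0476 = 0.09967

9.97%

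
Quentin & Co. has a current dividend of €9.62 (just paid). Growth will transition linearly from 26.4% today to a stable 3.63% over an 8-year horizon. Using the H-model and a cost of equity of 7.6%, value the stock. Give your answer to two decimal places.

€471.82

H-model: P₀ = D₀[(1+g_L) + H(g_S−g_L)]/(r−g_L), with H = 8/2 = 4.
P₀ = 9.62 × [(1+0.0363) + 4×(0.264−0.0363)] / (0.076−0.0363)
   = 9.62 × 1.9471 / 0.0397 = 471.8162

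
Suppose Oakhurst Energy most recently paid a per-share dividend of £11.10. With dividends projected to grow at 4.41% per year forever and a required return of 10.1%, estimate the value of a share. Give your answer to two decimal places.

£203.68

Gordon growth model: P₀ = D₁/(r − g). D₁ = 11.10 × (1 + 0.0441) = 11.5895.
P₀ = 11.5895 / (0.101 − 0.0441) = 11.5895 / 0.0569 = 203.6821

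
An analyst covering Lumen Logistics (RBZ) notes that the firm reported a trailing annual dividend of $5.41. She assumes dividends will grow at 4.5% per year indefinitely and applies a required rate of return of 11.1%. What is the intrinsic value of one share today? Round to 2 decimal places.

$85.66

Gordon growth model: P₀ = D₁/(r − g). D₁ = 5.41 × (1 + 0.045) = 5.6534.
P₀ = 5.6534 / (0.111 − 0.045) = 5.6534 / 0.066 = 85.6583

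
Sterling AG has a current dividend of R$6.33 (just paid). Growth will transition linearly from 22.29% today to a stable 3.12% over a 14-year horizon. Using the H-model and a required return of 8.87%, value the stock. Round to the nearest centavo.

H-model: P₀ = D₀[(1+g_L) + H(g_S−g_L)]/(r−g_L), with H = 14/2 = 7.
P₀ = 6.33 × [(1+0.0312) + 7×(0.2229−0.0312)] / (0.0887−0.0312)
   = 6.33 × 2.3731 / 0.0575 = 261.2474

R$261.25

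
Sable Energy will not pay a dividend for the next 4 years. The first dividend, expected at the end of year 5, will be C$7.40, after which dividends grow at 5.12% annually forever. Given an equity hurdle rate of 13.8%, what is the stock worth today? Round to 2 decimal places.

C$50.83

Deferred-dividend DDM. At t=4 the remaining stream is a growing perpetuity with first payment D_5 = 7.40.
V_4 = D_5/(r−g) = 7.40/(0.138−0.0512) = 85.2535
P₀ = V_4/(1+r)^4 = 85.2535/(1+0.138)^4 = 50.8327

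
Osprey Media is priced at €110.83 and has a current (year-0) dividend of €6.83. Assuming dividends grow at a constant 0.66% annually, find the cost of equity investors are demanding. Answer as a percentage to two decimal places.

6.86%

Rearranging the constant-growth DDM: r = D₁/P₀ + g.
D₁ = 6.83 × (1 + 0.0066) = 6.8751.
r = 6.8751 / 110.83 + 0.0066 = 0.06203 + 0.0066 = 0.06863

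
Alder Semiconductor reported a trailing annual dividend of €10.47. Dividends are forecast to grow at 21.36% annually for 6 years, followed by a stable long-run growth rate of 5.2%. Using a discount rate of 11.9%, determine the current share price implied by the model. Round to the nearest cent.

€351.78

Two-stage DDM. Project D₁…D_6 at 0.2136, terminal growth 0.052, discount at r = 0.119.
D_1 = 12.7064
D_2 = 15.4205
D_3 = 18.7143
D_4 = 22.7117
D_5 = 27.5629
D_6 = 33.4503
Terminal value at t=6: TV = D_7/(r−g) = 35.1897/(0.119−0.052) = 525.2197
P₀ = 12.7064/(1+0.119)^1 + 15.4205/(1+0.119)^2 + 18.7143/(1+0.119)^3 + 22.7117/(1+0.119)^4 + 27.5629/(1+0.119)^5 + 33.4503/(1+0.119)^6 + 525.2197/(1+0.119)^6 = 351.7823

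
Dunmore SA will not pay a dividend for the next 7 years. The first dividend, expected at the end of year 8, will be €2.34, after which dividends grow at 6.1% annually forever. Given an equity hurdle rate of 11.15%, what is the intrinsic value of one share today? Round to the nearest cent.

€22.11

Deferred-dividend DDM. At t=7 the remaining stream is a growing perpetuity with first payment D_8 = 2.34.
V_7 = D_8/(r−g) = 2.34/(0.1115−0.061) = 46.3366
P₀ = V_7/(1+r)^7 = 46.3366/(1+0.1115)^7 = 22.1084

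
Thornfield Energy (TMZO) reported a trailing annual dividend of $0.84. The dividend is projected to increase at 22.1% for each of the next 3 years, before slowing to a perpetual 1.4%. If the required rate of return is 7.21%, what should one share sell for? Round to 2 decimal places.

Two-stage DDM. Project D₁…D_3 at 0.221, terminal growth 0.014, discount at r = 0.0721.
D_1 = 1.0256
D_2 = 1.2523
D_3 = 1.5291
Terminal value at t=3: TV = D_4/(r−g) = 1.5505/(0.0721−0.014) = 26.6863
P₀ = 1.0256/(1+0.0721)^1 + 1.2523/(1+0.0721)^2 + 1.5291/(1+0.0721)^3 + 26.6863/(1+0.0721)^3 = 24.9432

$24.94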